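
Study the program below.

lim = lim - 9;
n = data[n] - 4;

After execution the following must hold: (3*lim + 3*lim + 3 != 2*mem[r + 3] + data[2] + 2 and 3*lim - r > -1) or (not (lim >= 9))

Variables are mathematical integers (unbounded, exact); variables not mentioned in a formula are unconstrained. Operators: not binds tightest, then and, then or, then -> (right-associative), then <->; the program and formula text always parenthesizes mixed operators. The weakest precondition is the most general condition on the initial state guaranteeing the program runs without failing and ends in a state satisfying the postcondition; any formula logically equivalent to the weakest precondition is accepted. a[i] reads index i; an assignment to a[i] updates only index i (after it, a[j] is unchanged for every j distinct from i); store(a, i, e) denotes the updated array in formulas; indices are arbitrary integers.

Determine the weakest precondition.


Working backward. After the program, the postcondition (3*lim + 3*lim + 3 != 2*mem[r + 3] + data[2] + 2 and 3*lim - r > -1) or (not (lim >= 9)) must hold; in canonical form it is (6*lim != data[2] + 2*mem[r + 3] - 1 and 3*lim > r - 1) or (not (lim >= 9)).
Before n := data[n] - 4: (6*lim != data[2] + 2*mem[r + 3] - 1 and 3*lim > r - 1) or (not (lim >= 9))
Before lim := lim - 9: (6*lim != data[2] + 2*mem[r + 3] + 53 and 3*lim > r + 26) or (not (lim >= 18))
Answer: WP = (6*lim != data[2] + 2*mem[r + 3] + 53 and 3*lim > r + 26) or (not (lim >= 18))


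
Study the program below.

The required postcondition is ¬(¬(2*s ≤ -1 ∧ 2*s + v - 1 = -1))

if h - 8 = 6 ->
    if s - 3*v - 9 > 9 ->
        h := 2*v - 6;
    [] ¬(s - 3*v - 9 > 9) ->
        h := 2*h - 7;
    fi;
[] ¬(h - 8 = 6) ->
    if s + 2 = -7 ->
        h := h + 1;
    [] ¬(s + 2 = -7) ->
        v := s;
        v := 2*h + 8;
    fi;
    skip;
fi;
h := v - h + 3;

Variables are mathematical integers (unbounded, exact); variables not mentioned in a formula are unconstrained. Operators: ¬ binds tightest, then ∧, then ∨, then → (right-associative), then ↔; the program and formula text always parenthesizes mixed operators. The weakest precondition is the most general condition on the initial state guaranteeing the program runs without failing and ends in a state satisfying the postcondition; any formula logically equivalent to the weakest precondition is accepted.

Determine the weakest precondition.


Working backward. After the program, the postcondition ¬(¬(2*s ≤ -1 ∧ 2*s + v - 1 = -1)) must hold; in canonical form it is 2*s ≤ -1 ∧ 2*s + v = 0.
Before h := v - h + 3: 2*s ≤ -1 ∧ 2*s + v = 0
Then branch requires (s > 3*v + 18 → (2*s ≤ -1 ∧ 2*s + v = 0)) ∧ ((¬(s > 3*v + 18)) → (2*s ≤ -1 ∧ 2*s + v = 0)); else branch requires (s = -9 → (2*s ≤ -1 ∧ 2*s + v = 0)) ∧ ((¬(s = -9)) → (2*s ≤ -1 ∧ 2*h + 2*s = -8)).
Before the if: (h = 14 → ((s > 3*v + 18 → (2*s ≤ -1 ∧ 2*s + v = 0)) ∧ ((¬(s > 3*v + 18)) → (2*s ≤ -1 ∧ 2*s + v = 0)))) ∧ ((¬(h = 14)) → ((s = -9 → (2*s ≤ -1 ∧ 2*s + v = 0)) ∧ ((¬(s = -9)) → (2*s ≤ -1 ∧ 2*h + 2*s = -8))))
Answer: WP = (h = 14 → ((s > 3*v + 18 → (2*s ≤ -1 ∧ 2*s + v = 0)) ∧ ((¬(s > 3*v + 18)) → (2*s ≤ -1 ∧ 2*s + v = 0)))) ∧ ((¬(h = 14)) → ((s = -9 → (2*s ≤ -1 ∧ 2*s + v = 0)) ∧ ((¬(s = -9)) → (2*s ≤ -1 ∧ 2*h + 2*s = -8))))


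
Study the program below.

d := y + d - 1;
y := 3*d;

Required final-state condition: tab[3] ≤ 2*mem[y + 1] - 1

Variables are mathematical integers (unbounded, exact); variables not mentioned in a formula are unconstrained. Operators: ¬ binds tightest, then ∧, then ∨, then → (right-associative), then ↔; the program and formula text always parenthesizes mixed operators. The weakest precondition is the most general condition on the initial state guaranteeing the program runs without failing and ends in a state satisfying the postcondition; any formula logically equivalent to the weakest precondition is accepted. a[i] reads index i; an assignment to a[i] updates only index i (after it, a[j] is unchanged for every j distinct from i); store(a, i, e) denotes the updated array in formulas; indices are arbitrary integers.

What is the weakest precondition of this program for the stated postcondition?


Working backward. After the program, tab[3] ≤ 2*mem[y + 1] - 1 must hold.
Before y := 3*d: tab[3] ≤ 2*mem[3*d + 1] - 1
Before d := y + d - 1: tab[3] ≤ 2*mem[3*d + 3*y - 2] - 1
Answer: WP = tab[3] ≤ 2*mem[3*d + 3*y - 2] - 1


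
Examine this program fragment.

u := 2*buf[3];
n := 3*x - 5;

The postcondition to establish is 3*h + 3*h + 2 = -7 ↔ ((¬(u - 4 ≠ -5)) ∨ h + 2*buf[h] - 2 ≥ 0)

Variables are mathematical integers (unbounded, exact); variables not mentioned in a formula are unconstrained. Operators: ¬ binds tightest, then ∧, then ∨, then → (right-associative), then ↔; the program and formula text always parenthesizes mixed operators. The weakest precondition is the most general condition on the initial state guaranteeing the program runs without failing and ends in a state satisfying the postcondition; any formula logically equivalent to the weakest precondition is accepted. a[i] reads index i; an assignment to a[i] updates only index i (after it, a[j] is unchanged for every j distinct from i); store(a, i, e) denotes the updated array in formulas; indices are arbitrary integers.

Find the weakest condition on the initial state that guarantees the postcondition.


Working backward. After the program, the postcondition 3*h + 3*h + 2 = -7 ↔ ((¬(u - 4 ≠ -5)) ∨ h + 2*buf[h] - 2 ≥ 0) must hold; in canonical form it is 6*h = -9 ↔ ((¬(u ≠ -1)) ∨ 2*buf[h] + h ≥ 2).
Before n := 3*x - 5: 6*h = -9 ↔ ((¬(u ≠ -1)) ∨ 2*buf[h] + h ≥ 2)
Before u := 2*buf[3]: 6*h = -9 ↔ ((¬(2*buf[3] ≠ -1)) ∨ 2*buf[h] + h ≥ 2)
Answer: WP = 6*h = -9 ↔ ((¬(2*buf[3] ≠ -1)) ∨ 2*buf[h] + h ≥ 2)


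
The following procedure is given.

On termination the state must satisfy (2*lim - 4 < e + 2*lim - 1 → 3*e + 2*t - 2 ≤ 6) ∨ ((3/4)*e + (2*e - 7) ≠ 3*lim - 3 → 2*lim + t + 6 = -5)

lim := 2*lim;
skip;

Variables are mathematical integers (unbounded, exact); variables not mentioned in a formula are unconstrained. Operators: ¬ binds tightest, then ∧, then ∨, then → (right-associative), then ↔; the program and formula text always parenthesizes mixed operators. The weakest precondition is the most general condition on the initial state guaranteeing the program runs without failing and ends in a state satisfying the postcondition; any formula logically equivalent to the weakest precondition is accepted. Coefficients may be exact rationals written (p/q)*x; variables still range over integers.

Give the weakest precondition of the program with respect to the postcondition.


Working backward. After the program, the postcondition (2*lim - 4 < e + 2*lim - 1 → 3*e + 2*t - 2 ≤ 6) ∨ ((3/4)*e + (2*e - 7) ≠ 3*lim - 3 → 2*lim + t + 6 = -5) must hold; in canonical form it is (e > -3 → 3*e + 2*t ≤ 8) ∨ ((11/4)*e ≠ 3*lim + 4 → 2*lim + t = -11).
Before skip: (e > -3 → 3*e + 2*t ≤ 8) ∨ ((11/4)*e ≠ 3*lim + 4 → 2*lim + t = -11)
Before lim := 2*lim: (e > -3 → 3*e + 2*t ≤ 8) ∨ ((11/4)*e ≠ 6*lim + 4 → 4*lim + t = -11)
Answer: WP = (e > -3 → 3*e + 2*t ≤ 8) ∨ ((11/4)*e ≠ 6*lim + 4 → 4*lim + t = -11)


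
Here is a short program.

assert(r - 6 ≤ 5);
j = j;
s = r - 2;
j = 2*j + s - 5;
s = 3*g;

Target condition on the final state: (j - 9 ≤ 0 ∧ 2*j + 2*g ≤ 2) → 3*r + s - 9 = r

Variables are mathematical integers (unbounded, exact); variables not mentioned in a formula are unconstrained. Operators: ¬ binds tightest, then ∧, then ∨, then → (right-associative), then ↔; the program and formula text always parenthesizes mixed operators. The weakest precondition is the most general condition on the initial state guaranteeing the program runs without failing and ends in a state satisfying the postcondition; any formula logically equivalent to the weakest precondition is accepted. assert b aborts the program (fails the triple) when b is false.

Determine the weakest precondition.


Working backward. After the program, the postcondition (j - 9 ≤ 0 ∧ 2*j + 2*g ≤ 2) → 3*r + s - 9 = r must hold; in canonical form it is (j ≤ 9 ∧ 2*g + 2*j ≤ 2) → 2*r + s = 9.
Before s := 3*g: (j ≤ 9 ∧ 2*g + 2*j ≤ 2) → 3*g + 2*r = 9
Before j := 2*j + s - 5: (2*j + s ≤ 14 ∧ 2*g + 4*j + 2*s ≤ 12) → 3*g + 2*r = 9
Before s := r - 2: (2*j + r ≤ 16 ∧ 2*g + 4*j + 2*r ≤ 16) → 3*g + 2*r = 9
Before j := j: (2*j + r ≤ 16 ∧ 2*g + 4*j + 2*r ≤ 16) → 3*g + 2*r = 9
Before assert r - 6 ≤ 5: r ≤ 11 ∧ ((2*j + r ≤ 16 ∧ 2*g + 4*j + 2*r ≤ 16) → 3*g + 2*r = 9)
Answer: WP = r ≤ 11 ∧ ((2*j + r ≤ 16 ∧ 2*g + 4*j + 2*r ≤ 16) → 3*g + 2*r = 9)


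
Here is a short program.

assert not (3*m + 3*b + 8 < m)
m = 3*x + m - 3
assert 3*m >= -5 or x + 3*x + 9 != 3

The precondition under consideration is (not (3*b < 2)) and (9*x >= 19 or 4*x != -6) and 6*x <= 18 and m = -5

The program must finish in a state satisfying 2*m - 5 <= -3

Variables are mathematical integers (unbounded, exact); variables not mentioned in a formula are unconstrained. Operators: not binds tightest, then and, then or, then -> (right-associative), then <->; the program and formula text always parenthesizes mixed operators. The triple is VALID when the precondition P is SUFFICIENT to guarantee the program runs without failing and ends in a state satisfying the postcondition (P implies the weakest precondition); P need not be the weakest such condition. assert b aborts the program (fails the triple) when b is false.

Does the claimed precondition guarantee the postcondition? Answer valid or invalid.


Working backward. After the program, the postcondition 2*m - 5 <= -3 must hold; in canonical form it is 2*m <= 2.
Before assert 3*m >= -5 or x + 3*x + 9 != 3: (3*m >= -5 or 4*x != -6) and 2*m <= 2
Before m := 3*x + m - 3: (3*m + 9*x >= 4 or 4*x != -6) and 2*m + 6*x <= 8
Before assert not (3*m + 3*b + 8 < m): (not (3*b + 2*m < -8)) and (3*m + 9*x >= 4 or 4*x != -6) and 2*m + 6*x <= 8
The weakest precondition is (not (3*b + 2*m < -8)) and (3*m + 9*x >= 4 or 4*x != -6) and 2*m + 6*x <= 8.
Check whether (not (3*b < 2)) and (9*x >= 19 or 4*x != -6) and 6*x <= 18 and m = -5 implies it.
Every state satisfying the precondition satisfies the weakest precondition: the implication holds.
Answer: valid


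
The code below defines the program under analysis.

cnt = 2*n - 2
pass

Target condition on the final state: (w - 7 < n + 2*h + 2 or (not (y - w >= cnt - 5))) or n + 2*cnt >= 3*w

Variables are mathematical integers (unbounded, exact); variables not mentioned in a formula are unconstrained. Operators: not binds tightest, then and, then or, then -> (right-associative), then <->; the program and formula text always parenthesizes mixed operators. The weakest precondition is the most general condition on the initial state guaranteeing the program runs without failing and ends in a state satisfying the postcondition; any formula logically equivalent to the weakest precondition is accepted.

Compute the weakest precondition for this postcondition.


Working backward. After the program, the postcondition (w - 7 < n + 2*h + 2 or (not (y - w >= cnt - 5))) or n + 2*cnt >= 3*w must hold; in canonical form it is w < 2*h + n + 9 or (not (y >= cnt + w - 5)) or 2*cnt + n >= 3*w.
Before skip: w < 2*h + n + 9 or (not (y >= cnt + w - 5)) or 2*cnt + n >= 3*w
Before cnt := 2*n - 2: w < 2*h + n + 9 or (not (y >= 2*n + w - 7)) or 5*n >= 3*w + 4
Answer: WP = w < 2*h + n + 9 or (not (y >= 2*n + w - 7)) or 5*n >= 3*w + 4


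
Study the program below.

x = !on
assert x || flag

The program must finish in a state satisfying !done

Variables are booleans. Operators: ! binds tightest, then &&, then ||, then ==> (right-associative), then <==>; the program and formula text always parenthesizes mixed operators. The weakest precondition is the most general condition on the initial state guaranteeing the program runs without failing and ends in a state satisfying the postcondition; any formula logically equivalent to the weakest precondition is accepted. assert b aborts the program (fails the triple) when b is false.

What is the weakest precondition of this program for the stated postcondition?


Working backward. After the program, !done must hold.
Before assert x || flag: (x || flag) && (!done)
Before x := !on: ((!on) || flag) && (!done)
Answer: WP = ((!on) || flag) && (!done)


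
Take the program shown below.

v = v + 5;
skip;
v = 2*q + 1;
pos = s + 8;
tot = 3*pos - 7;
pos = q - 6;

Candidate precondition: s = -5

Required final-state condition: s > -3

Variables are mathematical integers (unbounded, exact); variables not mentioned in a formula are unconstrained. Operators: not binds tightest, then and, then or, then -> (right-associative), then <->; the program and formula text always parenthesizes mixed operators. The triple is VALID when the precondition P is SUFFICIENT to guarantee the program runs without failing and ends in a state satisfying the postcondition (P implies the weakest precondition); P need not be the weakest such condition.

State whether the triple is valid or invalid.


Working backward. After the program, s > -3 must hold.
Before pos := q - 6: s > -3
Before tot := 3*pos - 7: s > -3
Before pos := s + 8: s > -3
Before v := 2*q + 1: s > -3
Before skip: s > -3
Before v := v + 5: s > -3
The weakest precondition is s > -3.
Check whether s = -5 implies it.
Countermodel: at the initial state s = -5, the precondition holds but the weakest precondition fails.
Answer: invalid


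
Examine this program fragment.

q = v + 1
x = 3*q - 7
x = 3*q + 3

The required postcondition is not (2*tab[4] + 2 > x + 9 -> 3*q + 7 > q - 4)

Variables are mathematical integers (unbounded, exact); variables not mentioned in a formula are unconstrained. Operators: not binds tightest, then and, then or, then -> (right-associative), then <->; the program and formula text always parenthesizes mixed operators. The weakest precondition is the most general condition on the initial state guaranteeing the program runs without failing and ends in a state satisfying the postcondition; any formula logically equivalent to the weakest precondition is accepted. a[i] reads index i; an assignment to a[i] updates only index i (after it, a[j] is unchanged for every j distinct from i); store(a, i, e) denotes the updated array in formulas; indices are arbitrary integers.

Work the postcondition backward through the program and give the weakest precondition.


Working backward. After the program, the postcondition not (2*tab[4] + 2 > x + 9 -> 3*q + 7 > q - 4) must hold; in canonical form it is not (2*tab[4] > x + 7 -> 2*q > -11).
Before x := 3*q + 3: not (2*tab[4] > 3*q + 10 -> 2*q > -11)
Before x := 3*q - 7: not (2*tab[4] > 3*q + 10 -> 2*q > -11)
Before q := v + 1: not (2*tab[4] > 3*v + 13 -> 2*v > -13)
Answer: WP = not (2*tab[4] > 3*v + 13 -> 2*v > -13)


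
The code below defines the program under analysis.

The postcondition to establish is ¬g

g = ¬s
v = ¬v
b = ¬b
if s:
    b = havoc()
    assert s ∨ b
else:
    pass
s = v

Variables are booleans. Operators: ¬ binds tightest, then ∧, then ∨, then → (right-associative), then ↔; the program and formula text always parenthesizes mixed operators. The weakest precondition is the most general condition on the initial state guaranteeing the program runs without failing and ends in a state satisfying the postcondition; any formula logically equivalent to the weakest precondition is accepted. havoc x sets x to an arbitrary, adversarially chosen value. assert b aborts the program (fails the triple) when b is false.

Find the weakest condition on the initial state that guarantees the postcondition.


Working backward. After the program, ¬g must hold.
Before s := v: ¬g
Then branch requires (¬g) ∧ s; else branch requires ¬g.
Before the if: (s → ((¬g) ∧ s)) ∧ ((¬s) → (¬g))
Before b := ¬b: (s → ((¬g) ∧ s)) ∧ ((¬s) → (¬g))
Before v := ¬v: (s → ((¬g) ∧ s)) ∧ ((¬s) → (¬g))
Before g := ¬s: (¬s) → s
Answer: WP = (¬s) → s


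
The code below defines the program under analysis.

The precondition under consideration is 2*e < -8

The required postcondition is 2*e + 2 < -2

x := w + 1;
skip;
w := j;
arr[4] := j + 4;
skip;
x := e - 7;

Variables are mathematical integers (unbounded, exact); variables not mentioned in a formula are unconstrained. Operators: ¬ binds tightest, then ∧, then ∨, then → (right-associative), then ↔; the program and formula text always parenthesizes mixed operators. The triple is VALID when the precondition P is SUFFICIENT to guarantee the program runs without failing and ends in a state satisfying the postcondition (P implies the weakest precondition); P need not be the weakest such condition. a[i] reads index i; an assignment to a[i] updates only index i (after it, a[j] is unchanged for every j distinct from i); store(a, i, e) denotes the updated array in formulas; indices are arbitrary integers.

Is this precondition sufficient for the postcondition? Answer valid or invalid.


Working backward. After the program, the postcondition 2*e + 2 < -2 must hold; in canonical form it is 2*e < -4.
Before x := e - 7: 2*e < -4
Before skip: 2*e < -4
Before arr[4] := j + 4: 2*e < -4
Before w := j: 2*e < -4
Before skip: 2*e < -4
Before x := w + 1: 2*e < -4
The weakest precondition is 2*e < -4.
Check whether 2*e < -8 implies it.
Every state satisfying the precondition satisfies the weakest precondition: the implication holds.
Answer: valid


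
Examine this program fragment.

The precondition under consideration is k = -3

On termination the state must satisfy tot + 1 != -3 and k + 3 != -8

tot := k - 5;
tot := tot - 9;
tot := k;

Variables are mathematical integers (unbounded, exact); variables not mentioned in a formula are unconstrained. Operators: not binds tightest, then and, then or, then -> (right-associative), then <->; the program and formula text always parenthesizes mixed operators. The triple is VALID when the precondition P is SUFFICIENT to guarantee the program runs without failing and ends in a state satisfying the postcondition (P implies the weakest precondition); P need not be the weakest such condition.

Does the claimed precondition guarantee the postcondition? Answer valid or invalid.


Working backward. After the program, the postcondition tot + 1 != -3 and k + 3 != -8 must hold; in canonical form it is tot != -4 and k != -11.
Before tot := k: k != -4 and k != -11
Before tot := tot - 9: k != -4 and k != -11
Before tot := k - 5: k != -4 and k != -11
The weakest precondition is k != -4 and k != -11.
Check whether k = -3 implies it.
Every state satisfying the precondition satisfies the weakest precondition: the implication holds.
Answer: valid


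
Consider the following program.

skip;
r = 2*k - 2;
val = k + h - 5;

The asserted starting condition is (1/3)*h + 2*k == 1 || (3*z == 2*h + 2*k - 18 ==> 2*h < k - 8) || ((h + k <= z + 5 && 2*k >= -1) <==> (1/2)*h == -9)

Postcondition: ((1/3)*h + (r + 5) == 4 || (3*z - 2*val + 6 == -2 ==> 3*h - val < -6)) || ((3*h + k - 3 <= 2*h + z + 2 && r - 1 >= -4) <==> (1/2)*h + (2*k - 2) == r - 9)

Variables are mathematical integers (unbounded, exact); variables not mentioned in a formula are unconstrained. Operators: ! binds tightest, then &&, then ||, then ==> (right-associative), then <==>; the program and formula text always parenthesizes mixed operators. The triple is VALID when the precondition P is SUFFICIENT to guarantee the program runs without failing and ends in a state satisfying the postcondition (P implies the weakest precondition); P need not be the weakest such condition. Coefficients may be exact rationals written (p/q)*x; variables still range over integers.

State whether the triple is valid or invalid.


Working backward. After the program, the postcondition ((1/3)*h + (r + 5) == 4 || (3*z - 2*val + 6 == -2 ==> 3*h - val < -6)) || ((3*h + k - 3 <= 2*h + z + 2 && r - 1 >= -4) <==> (1/2)*h + (2*k - 2) == r - 9) must hold; in canonical form it is (1/3)*h + r == -1 || (3*z == 2*val - 8 ==> 3*h < val - 6) || ((h + k <= z + 5 && r >= -3) <==> (1/2)*h + 2*k == r - 7).
Before val := k + h - 5: (1/3)*h + r == -1 || (3*z == 2*h + 2*k - 18 ==> 2*h < k - 11) || ((h + k <= z + 5 && r >= -3) <==> (1/2)*h + 2*k == r - 7)
Before r := 2*k - 2: (1/3)*h + 2*k == 1 || (3*z == 2*h + 2*k - 18 ==> 2*h < k - 11) || ((h + k <= z + 5 && 2*k >= -1) <==> (1/2)*h == -9)
Before skip: (1/3)*h + 2*k == 1 || (3*z == 2*h + 2*k - 18 ==> 2*h < k - 11) || ((h + k <= z + 5 && 2*k >= -1) <==> (1/2)*h == -9)
The weakest precondition is (1/3)*h + 2*k == 1 || (3*z == 2*h + 2*k - 18 ==> 2*h < k - 11) || ((h + k <= z + 5 && 2*k >= -1) <==> (1/2)*h == -9).
Check whether (1/3)*h + 2*k == 1 || (3*z == 2*h + 2*k - 18 ==> 2*h < k - 8) || ((h + k <= z + 5 && 2*k >= -1) <==> (1/2)*h == -9) implies it.
Countermodel: at the initial state h = -4, k = 1, z = -8, the precondition holds but the weakest precondition fails.
Answer: invalid


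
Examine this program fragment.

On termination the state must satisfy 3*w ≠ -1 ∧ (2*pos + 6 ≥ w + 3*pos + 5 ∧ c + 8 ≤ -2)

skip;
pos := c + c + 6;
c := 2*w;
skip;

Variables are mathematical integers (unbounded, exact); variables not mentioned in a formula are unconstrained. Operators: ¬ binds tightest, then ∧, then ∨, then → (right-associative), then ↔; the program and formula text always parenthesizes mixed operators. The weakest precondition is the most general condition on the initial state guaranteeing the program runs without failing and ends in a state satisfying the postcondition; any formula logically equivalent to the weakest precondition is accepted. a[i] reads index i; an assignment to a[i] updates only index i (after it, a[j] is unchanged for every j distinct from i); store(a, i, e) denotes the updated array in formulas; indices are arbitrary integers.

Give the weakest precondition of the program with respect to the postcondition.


Working backward. After the program, the postcondition 3*w ≠ -1 ∧ (2*pos + 6 ≥ w + 3*pos + 5 ∧ c + 8 ≤ -2) must hold; in canonical form it is 3*w ≠ -1 ∧ pos + w ≤ 1 ∧ c ≤ -10.
Before skip: 3*w ≠ -1 ∧ pos + w ≤ 1 ∧ c ≤ -10
Before c := 2*w: 3*w ≠ -1 ∧ pos + w ≤ 1 ∧ 2*w ≤ -10
Before pos := c + c + 6: 3*w ≠ -1 ∧ 2*c + w ≤ -5 ∧ 2*w ≤ -10
Before skip: 3*w ≠ -1 ∧ 2*c + w ≤ -5 ∧ 2*w ≤ -10
Answer: WP = 3*w ≠ -1 ∧ 2*c + w ≤ -5 ∧ 2*w ≤ -10


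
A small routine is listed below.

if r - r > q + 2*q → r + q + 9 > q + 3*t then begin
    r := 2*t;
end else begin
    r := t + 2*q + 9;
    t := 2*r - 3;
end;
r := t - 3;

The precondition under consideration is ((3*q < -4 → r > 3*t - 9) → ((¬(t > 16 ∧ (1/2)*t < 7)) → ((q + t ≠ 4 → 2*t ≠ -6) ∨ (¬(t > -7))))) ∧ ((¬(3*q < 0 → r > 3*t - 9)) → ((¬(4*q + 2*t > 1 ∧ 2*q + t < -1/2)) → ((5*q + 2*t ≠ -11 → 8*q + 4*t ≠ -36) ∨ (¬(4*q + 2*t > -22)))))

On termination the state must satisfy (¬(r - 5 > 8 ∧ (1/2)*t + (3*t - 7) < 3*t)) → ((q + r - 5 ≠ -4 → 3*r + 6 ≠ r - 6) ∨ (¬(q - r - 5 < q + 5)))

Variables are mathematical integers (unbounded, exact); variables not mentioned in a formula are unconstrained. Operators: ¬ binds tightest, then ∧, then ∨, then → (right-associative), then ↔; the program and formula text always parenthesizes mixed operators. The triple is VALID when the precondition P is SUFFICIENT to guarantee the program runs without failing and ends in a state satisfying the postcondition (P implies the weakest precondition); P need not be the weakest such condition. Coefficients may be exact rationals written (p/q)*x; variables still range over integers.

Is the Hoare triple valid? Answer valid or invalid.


Working backward. After the program, the postcondition (¬(r - 5 > 8 ∧ (1/2)*t + (3*t - 7) < 3*t)) → ((q + r - 5 ≠ -4 → 3*r + 6 ≠ r - 6) ∨ (¬(q - r - 5 < q + 5))) must hold; in canonical form it is (¬(r > 13 ∧ (1/2)*t < 7)) → ((q + r ≠ 1 → 2*r ≠ -12) ∨ (¬(r > -10))).
Before r := t - 3: (¬(t > 16 ∧ (1/2)*t < 7)) → ((q + t ≠ 4 → 2*t ≠ -6) ∨ (¬(t > -7)))
Then branch requires (¬(t > 16 ∧ (1/2)*t < 7)) → ((q + t ≠ 4 → 2*t ≠ -6) ∨ (¬(t > -7))); else branch requires (¬(4*q + 2*t > 1 ∧ 2*q + t < -1/2)) → ((5*q + 2*t ≠ -11 → 8*q + 4*t ≠ -36) ∨ (¬(4*q + 2*t > -22))).
Before the if: ((3*q < 0 → r > 3*t - 9) → ((¬(t > 16 ∧ (1/2)*t < 7)) → ((q + t ≠ 4 → 2*t ≠ -6) ∨ (¬(t > -7))))) ∧ ((¬(3*q < 0 → r > 3*t - 9)) → ((¬(4*q + 2*t > 1 ∧ 2*q + t < -1/2)) → ((5*q + 2*t ≠ -11 → 8*q + 4*t ≠ -36) ∨ (¬(4*q + 2*t > -22)))))
The weakest precondition is ((3*q < 0 → r > 3*t - 9) → ((¬(t > 16 ∧ (1/2)*t < 7)) → ((q + t ≠ 4 → 2*t ≠ -6) ∨ (¬(t > -7))))) ∧ ((¬(3*q < 0 → r > 3*t - 9)) → ((¬(4*q + 2*t > 1 ∧ 2*q + t < -1/2)) → ((5*q + 2*t ≠ -11 → 8*q + 4*t ≠ -36) ∨ (¬(4*q + 2*t > -22))))).
Check whether ((3*q < -4 → r > 3*t - 9) → ((¬(t > 16 ∧ (1/2)*t < 7)) → ((q + t ≠ 4 → 2*t ≠ -6) ∨ (¬(t > -7))))) ∧ ((¬(3*q < 0 → r > 3*t - 9)) → ((¬(4*q + 2*t > 1 ∧ 2*q + t < -1/2)) → ((5*q + 2*t ≠ -11 → 8*q + 4*t ≠ -36) ∨ (¬(4*q + 2*t > -22))))) implies it.
Every state satisfying the precondition satisfies the weakest precondition: the implication holds.
Answer: valid


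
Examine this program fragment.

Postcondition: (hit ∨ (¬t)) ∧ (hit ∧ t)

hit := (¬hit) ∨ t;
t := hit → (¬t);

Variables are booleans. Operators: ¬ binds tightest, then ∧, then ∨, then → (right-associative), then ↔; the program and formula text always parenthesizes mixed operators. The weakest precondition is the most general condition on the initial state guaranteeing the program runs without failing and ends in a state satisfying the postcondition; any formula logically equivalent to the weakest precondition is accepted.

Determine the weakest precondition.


Working backward. After the program, the postcondition (hit ∨ (¬t)) ∧ (hit ∧ t) must hold; in canonical form it is (hit ∨ (¬t)) ∧ hit ∧ t.
Before t := hit → (¬t): (hit ∨ (¬(hit → (¬t)))) ∧ hit ∧ (hit → (¬t))
Before hit := (¬hit) ∨ t: ((¬hit) ∨ t ∨ (¬(((¬hit) ∨ t) → (¬t)))) ∧ ((¬hit) ∨ t) ∧ (((¬hit) ∨ t) → (¬t))
Answer: WP = ((¬hit) ∨ t ∨ (¬(((¬hit) ∨ t) → (¬t)))) ∧ ((¬hit) ∨ t) ∧ (((¬hit) ∨ t) → (¬t))


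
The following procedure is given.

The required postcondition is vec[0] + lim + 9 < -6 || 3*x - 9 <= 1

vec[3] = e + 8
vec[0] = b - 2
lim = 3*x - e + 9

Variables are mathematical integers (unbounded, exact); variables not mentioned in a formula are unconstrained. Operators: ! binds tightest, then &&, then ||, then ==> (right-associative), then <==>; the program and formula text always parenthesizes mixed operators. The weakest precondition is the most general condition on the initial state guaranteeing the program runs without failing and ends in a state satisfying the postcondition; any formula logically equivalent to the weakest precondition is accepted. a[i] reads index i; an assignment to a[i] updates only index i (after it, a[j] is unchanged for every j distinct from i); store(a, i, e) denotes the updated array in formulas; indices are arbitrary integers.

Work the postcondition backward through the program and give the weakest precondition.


Working backward. After the program, the postcondition vec[0] + lim + 9 < -6 || 3*x - 9 <= 1 must hold; in canonical form it is vec[0] + lim < -15 || 3*x <= 10.
Before lim := 3*x - e + 9: vec[0] + 3*x < e - 24 || 3*x <= 10
Before vec[0] := b - 2: b + 3*x < e - 22 || 3*x <= 10
Before vec[3] := e + 8: b + 3*x < e - 22 || 3*x <= 10
Answer: WP = b + 3*x < e - 22 || 3*x <= 10


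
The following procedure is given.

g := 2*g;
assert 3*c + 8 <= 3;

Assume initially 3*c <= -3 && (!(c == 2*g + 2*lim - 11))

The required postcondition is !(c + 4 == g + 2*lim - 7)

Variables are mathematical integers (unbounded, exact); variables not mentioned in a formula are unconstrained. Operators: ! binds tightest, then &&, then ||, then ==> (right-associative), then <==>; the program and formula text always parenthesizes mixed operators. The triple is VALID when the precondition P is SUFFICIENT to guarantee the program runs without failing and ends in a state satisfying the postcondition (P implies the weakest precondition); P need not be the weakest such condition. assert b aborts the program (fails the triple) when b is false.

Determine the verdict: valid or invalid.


Working backward. After the program, the postcondition !(c + 4 == g + 2*lim - 7) must hold; in canonical form it is !(c == g + 2*lim - 11).
Before assert 3*c + 8 <= 3: 3*c <= -5 && (!(c == g + 2*lim - 11))
Before g := 2*g: 3*c <= -5 && (!(c == 2*g + 2*lim - 11))
The weakest precondition is 3*c <= -5 && (!(c == 2*g + 2*lim - 11)).
Check whether 3*c <= -3 && (!(c == 2*g + 2*lim - 11)) implies it.
Countermodel: at the initial state c = -1, g = 6, lim = 0, the precondition holds but the weakest precondition fails.
Answer: invalid


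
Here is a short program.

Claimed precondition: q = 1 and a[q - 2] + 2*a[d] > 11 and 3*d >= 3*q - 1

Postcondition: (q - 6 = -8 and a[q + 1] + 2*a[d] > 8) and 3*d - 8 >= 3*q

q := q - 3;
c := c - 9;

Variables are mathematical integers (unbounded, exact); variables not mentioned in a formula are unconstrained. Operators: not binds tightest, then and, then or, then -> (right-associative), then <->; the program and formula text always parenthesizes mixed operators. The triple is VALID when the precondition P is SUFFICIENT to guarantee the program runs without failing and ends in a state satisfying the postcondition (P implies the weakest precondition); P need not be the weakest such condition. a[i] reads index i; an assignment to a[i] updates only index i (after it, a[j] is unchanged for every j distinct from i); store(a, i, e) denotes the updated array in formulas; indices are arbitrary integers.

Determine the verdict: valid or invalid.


Working backward. After the program, the postcondition (q - 6 = -8 and a[q + 1] + 2*a[d] > 8) and 3*d - 8 >= 3*q must hold; in canonical form it is q = -2 and a[q + 1] + 2*a[d] > 8 and 3*d >= 3*q + 8.
Before c := c - 9: q = -2 and a[q + 1] + 2*a[d] > 8 and 3*d >= 3*q + 8
Before q := q - 3: q = 1 and a[q - 2] + 2*a[d] > 8 and 3*d >= 3*q - 1
The weakest precondition is q = 1 and a[q - 2] + 2*a[d] > 8 and 3*d >= 3*q - 1.
Check whether q = 1 and a[q - 2] + 2*a[d] > 11 and 3*d >= 3*q - 1 implies it.
Every state satisfying the precondition satisfies the weakest precondition: the implication holds.
Answer: valid


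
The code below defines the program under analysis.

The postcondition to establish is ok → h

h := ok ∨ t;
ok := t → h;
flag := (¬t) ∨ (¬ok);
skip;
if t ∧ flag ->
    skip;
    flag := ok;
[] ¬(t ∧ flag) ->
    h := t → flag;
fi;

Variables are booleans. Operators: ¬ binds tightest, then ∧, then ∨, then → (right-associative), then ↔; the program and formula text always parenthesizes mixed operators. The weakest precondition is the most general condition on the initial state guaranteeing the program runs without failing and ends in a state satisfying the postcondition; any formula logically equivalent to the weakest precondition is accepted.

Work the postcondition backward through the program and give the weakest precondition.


Working backward. After the program, ok → h must hold.
Then branch requires ok → h; else branch requires ok → (t → flag).
Before the if: ((t ∧ flag) → (ok → h)) ∧ ((¬(t ∧ flag)) → (ok → (t → flag)))
Before skip: ((t ∧ flag) → (ok → h)) ∧ ((¬(t ∧ flag)) → (ok → (t → flag)))
Before flag := (¬t) ∨ (¬ok): ((t ∧ ((¬t) ∨ (¬ok))) → (ok → h)) ∧ ((¬(t ∧ ((¬t) ∨ (¬ok)))) → (ok → (t → ((¬t) ∨ (¬ok)))))
Before ok := t → h: ((t ∧ ((¬t) ∨ (¬(t → h)))) → ((t → h) → h)) ∧ ((¬(t ∧ ((¬t) ∨ (¬(t → h))))) → ((t → h) → (t → ((¬t) ∨ (¬(t → h))))))
Before h := ok ∨ t: ((t ∧ ((¬t) ∨ (¬(t → (ok ∨ t))))) → ((t → (ok ∨ t)) → (ok ∨ t))) ∧ ((¬(t ∧ ((¬t) ∨ (¬(t → (ok ∨ t)))))) → ((t → (ok ∨ t)) → (t → ((¬t) ∨ (¬(t → (ok ∨ t)))))))
Answer: WP = ((t ∧ ((¬t) ∨ (¬(t → (ok ∨ t))))) → ((t → (ok ∨ t)) → (ok ∨ t))) ∧ ((¬(t ∧ ((¬t) ∨ (¬(t → (ok ∨ t)))))) → ((t → (ok ∨ t)) → (t → ((¬t) ∨ (¬(t → (ok ∨ t)))))))


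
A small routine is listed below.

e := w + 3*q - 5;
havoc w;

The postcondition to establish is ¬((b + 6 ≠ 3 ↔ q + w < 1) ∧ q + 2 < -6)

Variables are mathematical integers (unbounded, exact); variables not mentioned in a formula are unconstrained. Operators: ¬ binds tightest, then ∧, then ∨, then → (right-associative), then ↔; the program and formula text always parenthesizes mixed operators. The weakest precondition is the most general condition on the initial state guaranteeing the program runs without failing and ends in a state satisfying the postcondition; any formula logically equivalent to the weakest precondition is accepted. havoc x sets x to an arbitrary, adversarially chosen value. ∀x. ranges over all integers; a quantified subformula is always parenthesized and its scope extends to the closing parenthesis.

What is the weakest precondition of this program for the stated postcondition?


Working backward. After the program, the postcondition ¬((b + 6 ≠ 3 ↔ q + w < 1) ∧ q + 2 < -6) must hold; in canonical form it is ¬((b ≠ -3 ↔ q + w < 1) ∧ q < -8).
Before havoc w: ∀w_1. (¬((b ≠ -3 ↔ q + w_1 < 1) ∧ q < -8))
Before e := w + 3*q - 5: ∀w_1. (¬((b ≠ -3 ↔ q + w_1 < 1) ∧ q < -8))
Answer: WP = ∀w_1. (¬((b ≠ -3 ↔ q + w_1 < 1) ∧ q < -8))


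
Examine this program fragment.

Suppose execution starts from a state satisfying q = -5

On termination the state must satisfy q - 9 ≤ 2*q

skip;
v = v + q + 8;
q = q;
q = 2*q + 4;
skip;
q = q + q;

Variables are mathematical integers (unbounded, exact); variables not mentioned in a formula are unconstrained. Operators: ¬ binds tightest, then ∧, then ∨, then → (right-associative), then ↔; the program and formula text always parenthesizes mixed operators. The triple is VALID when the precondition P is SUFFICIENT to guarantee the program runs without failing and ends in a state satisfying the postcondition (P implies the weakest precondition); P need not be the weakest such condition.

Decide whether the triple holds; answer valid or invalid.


Working backward. After the program, the postcondition q - 9 ≤ 2*q must hold; in canonical form it is q ≥ -9.
Before q := q + q: 2*q ≥ -9
Before skip: 2*q ≥ -9
Before q := 2*q + 4: 4*q ≥ -17
Before q := q: 4*q ≥ -17
Before v := v + q + 8: 4*q ≥ -17
Before skip: 4*q ≥ -17
The weakest precondition is 4*q ≥ -17.
Check whether q = -5 implies it.
Countermodel: at the initial state q = -5, the precondition holds but the weakest precondition fails.
Answer: invalid


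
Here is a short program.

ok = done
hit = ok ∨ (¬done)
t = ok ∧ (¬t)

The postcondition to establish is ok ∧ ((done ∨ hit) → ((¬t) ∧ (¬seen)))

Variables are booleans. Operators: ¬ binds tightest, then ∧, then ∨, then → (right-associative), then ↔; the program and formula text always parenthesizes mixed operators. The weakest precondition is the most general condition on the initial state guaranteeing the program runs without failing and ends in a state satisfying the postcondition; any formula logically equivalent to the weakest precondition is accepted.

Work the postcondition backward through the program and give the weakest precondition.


Working backward. After the program, ok ∧ ((done ∨ hit) → ((¬t) ∧ (¬seen))) must hold.
Before t := ok ∧ (¬t): ok ∧ ((done ∨ hit) → ((¬(ok ∧ (¬t))) ∧ (¬seen)))
Before hit := ok ∨ (¬done): ok ∧ (¬(ok ∧ (¬t))) ∧ (¬seen)
Before ok := done: done ∧ (¬(done ∧ (¬t))) ∧ (¬seen)
Answer: WP = done ∧ (¬(done ∧ (¬t))) ∧ (¬seen)


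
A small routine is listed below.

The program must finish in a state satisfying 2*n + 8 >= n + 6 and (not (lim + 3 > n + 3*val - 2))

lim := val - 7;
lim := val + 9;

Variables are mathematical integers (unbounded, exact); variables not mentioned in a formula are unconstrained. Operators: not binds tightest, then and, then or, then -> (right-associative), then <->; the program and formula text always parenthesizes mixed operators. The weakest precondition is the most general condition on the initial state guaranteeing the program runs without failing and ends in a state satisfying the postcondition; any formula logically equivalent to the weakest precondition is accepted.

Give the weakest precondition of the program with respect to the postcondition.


Working backward. After the program, the postcondition 2*n + 8 >= n + 6 and (not (lim + 3 > n + 3*val - 2)) must hold; in canonical form it is n >= -2 and (not (lim > n + 3*val - 5)).
Before lim := val + 9: n >= -2 and (not (n + 2*val < 14))
Before lim := val - 7: n >= -2 and (not (n + 2*val < 14))
Answer: WP = n >= -2 and (not (n + 2*val < 14))


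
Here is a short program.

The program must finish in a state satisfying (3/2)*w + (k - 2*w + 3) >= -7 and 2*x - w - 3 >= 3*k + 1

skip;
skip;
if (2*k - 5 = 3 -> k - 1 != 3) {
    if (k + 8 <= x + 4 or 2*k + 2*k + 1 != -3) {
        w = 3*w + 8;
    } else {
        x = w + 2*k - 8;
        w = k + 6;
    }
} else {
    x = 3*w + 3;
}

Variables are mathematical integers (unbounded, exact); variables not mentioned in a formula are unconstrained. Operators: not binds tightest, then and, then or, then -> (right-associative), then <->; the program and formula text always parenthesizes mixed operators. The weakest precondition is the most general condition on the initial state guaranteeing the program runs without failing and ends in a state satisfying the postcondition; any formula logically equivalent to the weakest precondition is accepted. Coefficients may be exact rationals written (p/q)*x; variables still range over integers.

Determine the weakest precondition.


Working backward. After the program, the postcondition (3/2)*w + (k - 2*w + 3) >= -7 and 2*x - w - 3 >= 3*k + 1 must hold; in canonical form it is k >= (1/2)*w - 10 and 2*x >= 3*k + w + 4.
Then branch requires ((k <= x - 4 or 4*k != -4) -> (k >= (3/2)*w - 6 and 2*x >= 3*k + 3*w + 12)) and ((not (k <= x - 4 or 4*k != -4)) -> ((1/2)*k >= -7 and 2*w >= 26)); else branch requires k >= (1/2)*w - 10 and 5*w >= 3*k - 2.
Before the if: ((2*k = 8 -> k != 4) -> (((k <= x - 4 or 4*k != -4) -> (k >= (3/2)*w - 6 and 2*x >= 3*k + 3*w + 12)) and ((not (k <= x - 4 or 4*k != -4)) -> ((1/2)*k >= -7 and 2*w >= 26)))) and ((not (2*k = 8 -> k != 4)) -> (k >= (1/2)*w - 10 and 5*w >= 3*k - 2))
Before skip: ((2*k = 8 -> k != 4) -> (((k <= x - 4 or 4*k != -4) -> (k >= (3/2)*w - 6 and 2*x >= 3*k + 3*w + 12)) and ((not (k <= x - 4 or 4*k != -4)) -> ((1/2)*k >= -7 and 2*w >= 26)))) and ((not (2*k = 8 -> k != 4)) -> (k >= (1/2)*w - 10 and 5*w >= 3*k - 2))
Before skip: ((2*k = 8 -> k != 4) -> (((k <= x - 4 or 4*k != -4) -> (k >= (3/2)*w - 6 and 2*x >= 3*k + 3*w + 12)) and ((not (k <= x - 4 or 4*k != -4)) -> ((1/2)*k >= -7 and 2*w >= 26)))) and ((not (2*k = 8 -> k != 4)) -> (k >= (1/2)*w - 10 and 5*w >= 3*k - 2))
Answer: WP = ((2*k = 8 -> k != 4) -> (((k <= x - 4 or 4*k != -4) -> (k >= (3/2)*w - 6 and 2*x >= 3*k + 3*w + 12)) and ((not (k <= x - 4 or 4*k != -4)) -> ((1/2)*k >= -7 and 2*w >= 26)))) and ((not (2*k = 8 -> k != 4)) -> (k >= (1/2)*w - 10 and 5*w >= 3*k - 2))


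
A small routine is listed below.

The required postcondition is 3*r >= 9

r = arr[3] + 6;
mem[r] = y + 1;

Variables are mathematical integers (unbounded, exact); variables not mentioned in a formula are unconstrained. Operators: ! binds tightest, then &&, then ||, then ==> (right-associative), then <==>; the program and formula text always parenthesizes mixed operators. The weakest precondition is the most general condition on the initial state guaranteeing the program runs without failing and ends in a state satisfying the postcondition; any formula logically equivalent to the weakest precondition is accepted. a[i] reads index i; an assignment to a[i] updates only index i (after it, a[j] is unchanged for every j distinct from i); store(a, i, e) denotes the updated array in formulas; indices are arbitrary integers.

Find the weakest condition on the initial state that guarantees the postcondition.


Working backward. After the program, 3*r >= 9 must hold.
Before mem[r] := y + 1: 3*r >= 9
Before r := arr[3] + 6: 3*arr[3] >= -9
Answer: WP = 3*arr[3] >= -9
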